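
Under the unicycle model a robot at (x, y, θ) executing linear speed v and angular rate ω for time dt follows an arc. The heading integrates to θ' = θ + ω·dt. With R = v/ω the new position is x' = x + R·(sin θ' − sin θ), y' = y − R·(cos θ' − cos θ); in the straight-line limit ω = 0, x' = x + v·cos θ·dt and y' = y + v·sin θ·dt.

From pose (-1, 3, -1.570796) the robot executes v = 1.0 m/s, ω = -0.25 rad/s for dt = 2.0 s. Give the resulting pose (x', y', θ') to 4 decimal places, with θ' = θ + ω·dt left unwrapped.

θ' = -1.5708 + -0.25·2.0 = -2.0708
R = v/ω = 1.0/-0.25 = -4.0000
x' = -1 + -4.0000·(sin -2.0708 − sin -1.5708) = -1.4897
y' = 3 − -4.0000·(cos -2.0708 − cos -1.5708) = 1.0823

(-1.4897, 1.0823, -2.0708)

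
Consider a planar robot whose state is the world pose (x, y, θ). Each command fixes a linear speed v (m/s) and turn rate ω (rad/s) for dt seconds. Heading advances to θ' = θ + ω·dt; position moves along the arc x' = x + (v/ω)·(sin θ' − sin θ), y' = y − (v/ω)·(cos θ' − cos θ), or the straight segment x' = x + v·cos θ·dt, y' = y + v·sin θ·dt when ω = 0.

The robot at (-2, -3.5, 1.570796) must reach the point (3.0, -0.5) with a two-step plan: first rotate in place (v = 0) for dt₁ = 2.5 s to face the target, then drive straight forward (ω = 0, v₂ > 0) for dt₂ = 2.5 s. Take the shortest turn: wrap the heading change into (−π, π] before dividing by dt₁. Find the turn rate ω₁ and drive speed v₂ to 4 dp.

heading to target = atan2(-0.5−-3.5, 3−-2) = 0.5404
Δθ = wrap(0.5404 − 1.5708) = -1.0304; ω₁ = Δθ/dt₁ = -0.4122
distance = √((3−-2)² + (-0.5−-3.5)²) = 5.8310; v₂ = distance/dt₂ = 2.3324

ω₁ = -0.4122, v₂ = 2.3324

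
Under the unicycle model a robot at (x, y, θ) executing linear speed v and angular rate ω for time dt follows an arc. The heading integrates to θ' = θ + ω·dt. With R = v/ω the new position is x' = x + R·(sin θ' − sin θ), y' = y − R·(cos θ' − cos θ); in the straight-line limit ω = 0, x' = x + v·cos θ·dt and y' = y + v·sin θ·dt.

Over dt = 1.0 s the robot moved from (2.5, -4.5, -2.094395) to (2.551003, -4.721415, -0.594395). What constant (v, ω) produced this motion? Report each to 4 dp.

Δθ = -0.594395 − -2.094395 = 1.500000
ω = Δθ/dt = 1.500000/1.0 = 1.5000
R = −Δy/(cos θ' − cos θ) = 0.1667
v = R·ω = 0.1667·1.5000 = 0.2500

v = 0.2500, ω = 1.5000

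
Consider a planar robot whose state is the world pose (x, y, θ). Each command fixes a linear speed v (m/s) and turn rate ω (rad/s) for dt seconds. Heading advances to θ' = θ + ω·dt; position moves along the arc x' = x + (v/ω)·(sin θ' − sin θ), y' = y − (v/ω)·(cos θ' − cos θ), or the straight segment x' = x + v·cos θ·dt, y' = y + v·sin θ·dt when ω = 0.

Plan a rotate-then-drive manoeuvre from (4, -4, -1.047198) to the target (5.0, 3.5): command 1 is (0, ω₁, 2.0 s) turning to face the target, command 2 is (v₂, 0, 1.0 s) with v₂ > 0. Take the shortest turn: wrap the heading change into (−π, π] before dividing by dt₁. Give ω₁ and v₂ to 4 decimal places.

ω₁ = 1.2427, v₂ = 7.5664

heading to target = atan2(3.5−-4, 5−4) = 1.4382
Δθ = wrap(1.4382 − -1.0472) = 2.4854; ω₁ = Δθ/dt₁ = 1.2427
distance = √((5−4)² + (3.5−-4)²) = 7.5664; v₂ = distance/dt₂ = 7.5664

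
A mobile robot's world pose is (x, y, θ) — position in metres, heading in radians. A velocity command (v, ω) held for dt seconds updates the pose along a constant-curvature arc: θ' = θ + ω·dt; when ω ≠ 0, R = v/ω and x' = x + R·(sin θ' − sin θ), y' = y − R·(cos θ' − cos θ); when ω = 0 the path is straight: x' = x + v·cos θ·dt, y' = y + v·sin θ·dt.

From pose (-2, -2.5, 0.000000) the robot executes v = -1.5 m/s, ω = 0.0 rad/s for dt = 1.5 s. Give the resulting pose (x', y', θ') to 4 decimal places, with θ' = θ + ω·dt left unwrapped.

(-4.2500, -2.5000, 0.0000)

θ' = 0.0000 + 0.0·1.5 = 0.0000
ω = 0 → straight: x' = -2 + -1.5·cos(0.0000)·1.5 = -4.2500
y' = -2.5 + -1.5·sin(0.0000)·1.5 = -2.5000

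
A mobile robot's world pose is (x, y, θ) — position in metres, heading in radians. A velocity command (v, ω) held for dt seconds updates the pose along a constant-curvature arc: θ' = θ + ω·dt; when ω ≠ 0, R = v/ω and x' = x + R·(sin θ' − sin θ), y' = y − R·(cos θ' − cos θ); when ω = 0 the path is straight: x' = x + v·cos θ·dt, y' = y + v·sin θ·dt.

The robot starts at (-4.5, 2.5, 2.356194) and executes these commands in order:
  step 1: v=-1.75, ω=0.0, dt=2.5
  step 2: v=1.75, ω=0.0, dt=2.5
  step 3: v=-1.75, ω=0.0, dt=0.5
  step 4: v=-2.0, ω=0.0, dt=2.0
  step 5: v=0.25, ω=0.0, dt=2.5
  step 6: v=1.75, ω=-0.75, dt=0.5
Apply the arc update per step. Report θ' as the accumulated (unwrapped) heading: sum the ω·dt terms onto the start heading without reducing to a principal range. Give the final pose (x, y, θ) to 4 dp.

(-1.9845, 0.2138, 1.9812)

step 1: θ'=2.3562 (straight) → pose (-1.4064, -0.5936, 2.3562)
step 2: θ'=2.3562 (straight) → pose (-4.5000, 2.5000, 2.3562)
step 3: θ'=2.3562 (straight) → pose (-3.8813, 1.8813, 2.3562)
step 4: θ'=2.3562 (straight) → pose (-1.0529, -0.9471, 2.3562)
step 5: θ'=2.3562 (straight) → pose (-1.4948, -0.5052, 2.3562)
step 6: θ'=1.9812 (R=-2.3333) → pose (-1.9845, 0.2138, 1.9812)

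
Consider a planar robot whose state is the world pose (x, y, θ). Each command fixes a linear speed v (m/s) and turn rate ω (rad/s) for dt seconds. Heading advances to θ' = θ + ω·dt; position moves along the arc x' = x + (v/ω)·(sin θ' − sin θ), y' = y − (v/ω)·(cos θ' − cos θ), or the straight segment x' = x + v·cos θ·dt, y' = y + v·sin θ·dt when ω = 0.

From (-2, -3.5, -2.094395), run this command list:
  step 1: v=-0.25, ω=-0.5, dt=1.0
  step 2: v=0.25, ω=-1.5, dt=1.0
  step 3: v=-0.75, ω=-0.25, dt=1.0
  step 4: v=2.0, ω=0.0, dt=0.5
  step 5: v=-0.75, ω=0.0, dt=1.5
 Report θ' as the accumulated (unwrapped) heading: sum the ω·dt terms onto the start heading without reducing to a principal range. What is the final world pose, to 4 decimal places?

(-1.6507, -4.0528, -4.3444)

step 1: θ'=-2.5944 (R=0.5000) → pose (-1.8271, -3.3230, -2.5944)
step 2: θ'=-4.0944 (R=-0.1667) → pose (-2.0497, -3.2772, -4.0944)
step 3: θ'=-4.3444 (R=3.0000) → pose (-1.6957, -3.9362, -4.3444)
step 4: θ'=-4.3444 (straight) → pose (-2.0554, -3.0032, -4.3444)
step 5: θ'=-4.3444 (straight) → pose (-1.6507, -4.0528, -4.3444)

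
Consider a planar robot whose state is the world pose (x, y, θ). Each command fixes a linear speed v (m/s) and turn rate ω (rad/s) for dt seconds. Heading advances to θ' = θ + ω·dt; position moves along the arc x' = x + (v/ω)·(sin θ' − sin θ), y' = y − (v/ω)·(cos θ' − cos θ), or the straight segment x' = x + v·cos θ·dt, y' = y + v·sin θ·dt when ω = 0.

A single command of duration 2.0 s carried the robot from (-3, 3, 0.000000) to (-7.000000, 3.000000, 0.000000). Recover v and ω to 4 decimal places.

v = -2.0000, ω = 0.0000

Δθ = 0.000000 − 0.000000 = 0.000000
ω = Δθ/dt = 0.000000/2.0 = 0.0000
ω = 0 → v = (Δx·cos θ + Δy·sin θ)/dt = -2.0000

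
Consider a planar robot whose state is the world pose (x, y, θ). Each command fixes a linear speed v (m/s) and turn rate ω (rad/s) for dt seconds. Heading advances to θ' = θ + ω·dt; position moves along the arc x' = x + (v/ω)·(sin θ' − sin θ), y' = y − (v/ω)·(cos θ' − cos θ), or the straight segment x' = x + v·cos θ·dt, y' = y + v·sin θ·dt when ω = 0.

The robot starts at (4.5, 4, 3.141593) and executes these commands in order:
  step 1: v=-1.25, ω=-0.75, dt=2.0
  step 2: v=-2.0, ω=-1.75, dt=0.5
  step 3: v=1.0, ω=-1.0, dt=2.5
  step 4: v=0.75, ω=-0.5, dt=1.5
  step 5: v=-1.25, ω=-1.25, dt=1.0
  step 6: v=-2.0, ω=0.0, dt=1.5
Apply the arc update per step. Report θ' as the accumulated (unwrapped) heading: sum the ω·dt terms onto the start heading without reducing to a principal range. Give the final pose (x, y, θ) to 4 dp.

(10.5924, -1.9136, -3.7334)

step 1: θ'=1.6416 (R=1.6667) → pose (6.1625, 2.4512, 1.6416)
step 2: θ'=0.7666 (R=1.1429) → pose (5.8153, 1.5472, 0.7666)
step 3: θ'=-1.7334 (R=-1.0000) → pose (7.4958, 0.6650, -1.7334)
step 4: θ'=-2.4834 (R=-1.5000) → pose (6.9331, -0.2788, -2.4834)
step 5: θ'=-3.7334 (R=1.0000) → pose (8.1026, -0.2399, -3.7334)
step 6: θ'=-3.7334 (straight) → pose (10.5924, -1.9136, -3.7334)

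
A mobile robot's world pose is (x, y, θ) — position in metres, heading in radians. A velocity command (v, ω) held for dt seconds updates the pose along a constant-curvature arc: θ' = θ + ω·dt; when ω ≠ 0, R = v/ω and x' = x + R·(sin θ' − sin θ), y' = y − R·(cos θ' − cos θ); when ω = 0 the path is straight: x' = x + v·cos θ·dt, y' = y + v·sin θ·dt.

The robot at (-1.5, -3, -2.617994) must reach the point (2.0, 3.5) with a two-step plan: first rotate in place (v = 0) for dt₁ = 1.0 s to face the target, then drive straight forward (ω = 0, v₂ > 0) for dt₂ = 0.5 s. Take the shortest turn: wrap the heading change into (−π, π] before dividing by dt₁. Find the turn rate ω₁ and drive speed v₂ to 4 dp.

heading to target = atan2(3.5−-3, 2−-1.5) = 1.0769
Δθ = wrap(1.0769 − -2.6180) = -2.5883; ω₁ = Δθ/dt₁ = -2.5883
distance = √((2−-1.5)² + (3.5−-3)²) = 7.3824; v₂ = distance/dt₂ = 14.7648

ω₁ = -2.5883, v₂ = 14.7648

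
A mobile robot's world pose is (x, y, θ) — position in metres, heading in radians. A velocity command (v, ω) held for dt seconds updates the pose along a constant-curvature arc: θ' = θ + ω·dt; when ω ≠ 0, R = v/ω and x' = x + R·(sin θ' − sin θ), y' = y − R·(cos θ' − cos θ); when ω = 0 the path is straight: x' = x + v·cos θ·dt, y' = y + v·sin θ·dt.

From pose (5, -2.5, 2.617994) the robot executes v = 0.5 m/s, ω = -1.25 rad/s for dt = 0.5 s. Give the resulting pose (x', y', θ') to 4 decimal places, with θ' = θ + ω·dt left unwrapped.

(4.8351, -2.3175, 1.9930)

θ' = 2.6180 + -1.25·0.5 = 1.9930
R = v/ω = 0.5/-1.25 = -0.4000
x' = 5 + -0.4000·(sin 1.9930 − sin 2.6180) = 4.8351
y' = -2.5 − -0.4000·(cos 1.9930 − cos 2.6180) = -2.3175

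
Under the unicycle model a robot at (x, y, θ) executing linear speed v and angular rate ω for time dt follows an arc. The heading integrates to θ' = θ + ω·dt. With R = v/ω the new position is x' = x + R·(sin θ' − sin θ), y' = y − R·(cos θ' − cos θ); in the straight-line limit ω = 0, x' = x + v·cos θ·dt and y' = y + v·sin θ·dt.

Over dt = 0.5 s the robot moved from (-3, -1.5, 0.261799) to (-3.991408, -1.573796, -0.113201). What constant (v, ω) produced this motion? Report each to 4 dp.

Δθ = -0.113201 − 0.261799 = -0.375000
ω = Δθ/dt = -0.375000/0.5 = -0.7500
R = Δx/(sin θ' − sin θ) = 2.6667
v = R·ω = 2.6667·-0.7500 = -2.0000

v = -2.0000, ω = -0.7500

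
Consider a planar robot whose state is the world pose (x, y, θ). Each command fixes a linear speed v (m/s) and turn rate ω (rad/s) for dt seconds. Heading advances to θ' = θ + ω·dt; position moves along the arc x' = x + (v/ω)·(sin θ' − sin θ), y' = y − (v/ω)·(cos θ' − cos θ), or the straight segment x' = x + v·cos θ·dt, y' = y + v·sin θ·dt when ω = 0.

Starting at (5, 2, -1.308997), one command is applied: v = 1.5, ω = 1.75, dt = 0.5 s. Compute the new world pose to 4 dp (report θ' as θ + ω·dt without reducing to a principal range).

(5.4675, 1.4442, -0.4340)

θ' = -1.3090 + 1.75·0.5 = -0.4340
R = v/ω = 1.5/1.75 = 0.8571
x' = 5 + 0.8571·(sin -0.4340 − sin -1.3090) = 5.4675
y' = 2 − 0.8571·(cos -0.4340 − cos -1.3090) = 1.4442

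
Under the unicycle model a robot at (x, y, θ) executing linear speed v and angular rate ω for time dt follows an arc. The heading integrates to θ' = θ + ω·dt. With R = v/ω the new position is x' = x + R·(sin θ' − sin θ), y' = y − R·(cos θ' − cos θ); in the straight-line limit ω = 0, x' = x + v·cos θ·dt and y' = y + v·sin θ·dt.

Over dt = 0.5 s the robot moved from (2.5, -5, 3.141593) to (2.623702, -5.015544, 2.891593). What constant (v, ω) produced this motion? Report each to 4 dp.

v = -0.2500, ω = -0.5000

Δθ = 2.891593 − 3.141593 = -0.250000
ω = Δθ/dt = -0.250000/0.5 = -0.5000
R = Δx/(sin θ' − sin θ) = 0.5000
v = R·ω = 0.5000·-0.5000 = -0.2500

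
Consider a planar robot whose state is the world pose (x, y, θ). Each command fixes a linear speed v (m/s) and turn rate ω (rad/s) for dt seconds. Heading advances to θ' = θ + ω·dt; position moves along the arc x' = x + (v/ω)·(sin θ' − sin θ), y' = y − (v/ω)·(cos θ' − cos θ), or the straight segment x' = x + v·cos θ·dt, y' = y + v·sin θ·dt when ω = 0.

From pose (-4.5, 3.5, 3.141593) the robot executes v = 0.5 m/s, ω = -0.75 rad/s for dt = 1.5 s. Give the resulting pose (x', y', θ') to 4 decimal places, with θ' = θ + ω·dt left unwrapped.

(-5.1015, 3.8792, 2.0166)

θ' = 3.1416 + -0.75·1.5 = 2.0166
R = v/ω = 0.5/-0.75 = -0.6667
x' = -4.5 + -0.6667·(sin 2.0166 − sin 3.1416) = -5.1015
y' = 3.5 − -0.6667·(cos 2.0166 − cos 3.1416) = 3.8792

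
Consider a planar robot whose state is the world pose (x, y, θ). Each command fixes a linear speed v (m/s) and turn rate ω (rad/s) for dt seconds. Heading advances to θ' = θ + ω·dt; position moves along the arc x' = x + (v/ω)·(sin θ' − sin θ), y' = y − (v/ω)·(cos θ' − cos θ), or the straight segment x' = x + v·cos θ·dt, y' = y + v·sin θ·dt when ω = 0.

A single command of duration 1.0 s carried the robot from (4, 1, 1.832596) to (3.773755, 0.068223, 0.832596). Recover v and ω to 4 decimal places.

v = -1.0000, ω = -1.0000

Δθ = 0.832596 − 1.832596 = -1.000000
ω = Δθ/dt = -1.000000/1.0 = -1.0000
R = −Δy/(cos θ' − cos θ) = 1.0000
v = R·ω = 1.0000·-1.0000 = -1.0000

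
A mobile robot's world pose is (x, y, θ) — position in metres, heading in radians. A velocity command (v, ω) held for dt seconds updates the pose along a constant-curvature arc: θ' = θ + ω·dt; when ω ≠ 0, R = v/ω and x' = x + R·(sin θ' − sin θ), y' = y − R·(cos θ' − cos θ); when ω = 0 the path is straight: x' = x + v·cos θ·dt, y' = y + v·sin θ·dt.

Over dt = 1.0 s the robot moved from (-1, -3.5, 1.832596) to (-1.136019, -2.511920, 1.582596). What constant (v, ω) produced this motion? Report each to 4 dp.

v = 1.0000, ω = -0.2500

Δθ = 1.582596 − 1.832596 = -0.250000
ω = Δθ/dt = -0.250000/1.0 = -0.2500
R = −Δy/(cos θ' − cos θ) = -4.0000
v = R·ω = -4.0000·-0.2500 = 1.0000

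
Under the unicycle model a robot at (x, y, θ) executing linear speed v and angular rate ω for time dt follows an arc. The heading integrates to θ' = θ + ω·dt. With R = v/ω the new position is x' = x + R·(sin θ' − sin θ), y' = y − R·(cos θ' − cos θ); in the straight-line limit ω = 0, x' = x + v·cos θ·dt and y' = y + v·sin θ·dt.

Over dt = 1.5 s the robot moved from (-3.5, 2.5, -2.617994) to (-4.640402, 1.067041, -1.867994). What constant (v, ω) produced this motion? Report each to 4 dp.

Δθ = -1.867994 − -2.617994 = 0.750000
ω = Δθ/dt = 0.750000/1.5 = 0.5000
R = −Δy/(cos θ' − cos θ) = 2.5000
v = R·ω = 2.5000·0.5000 = 1.2500

v = 1.2500, ω = 0.5000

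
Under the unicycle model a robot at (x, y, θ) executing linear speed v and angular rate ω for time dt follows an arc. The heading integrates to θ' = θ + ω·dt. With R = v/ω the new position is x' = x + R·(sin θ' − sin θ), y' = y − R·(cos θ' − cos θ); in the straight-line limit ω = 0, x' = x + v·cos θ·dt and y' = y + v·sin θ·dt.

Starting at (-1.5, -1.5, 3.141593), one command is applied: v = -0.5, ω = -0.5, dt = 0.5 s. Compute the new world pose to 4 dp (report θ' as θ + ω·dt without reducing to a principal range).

(-1.2526, -1.5311, 2.8916)

θ' = 3.1416 + -0.5·0.5 = 2.8916
R = v/ω = -0.5/-0.5 = 1.0000
x' = -1.5 + 1.0000·(sin 2.8916 − sin 3.1416) = -1.2526
y' = -1.5 − 1.0000·(cos 2.8916 − cos 3.1416) = -1.5311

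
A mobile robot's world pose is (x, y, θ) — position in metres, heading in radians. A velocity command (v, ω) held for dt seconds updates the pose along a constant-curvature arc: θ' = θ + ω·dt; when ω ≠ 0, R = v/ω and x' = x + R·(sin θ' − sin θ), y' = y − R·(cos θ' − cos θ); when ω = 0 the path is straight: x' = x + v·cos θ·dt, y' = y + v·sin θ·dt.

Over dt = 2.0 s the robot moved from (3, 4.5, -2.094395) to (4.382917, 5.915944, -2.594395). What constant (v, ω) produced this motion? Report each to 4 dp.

Δθ = -2.594395 − -2.094395 = -0.500000
ω = Δθ/dt = -0.500000/2.0 = -0.2500
R = −Δy/(cos θ' − cos θ) = 4.0000
v = R·ω = 4.0000·-0.2500 = -1.0000

v = -1.0000, ω = -0.2500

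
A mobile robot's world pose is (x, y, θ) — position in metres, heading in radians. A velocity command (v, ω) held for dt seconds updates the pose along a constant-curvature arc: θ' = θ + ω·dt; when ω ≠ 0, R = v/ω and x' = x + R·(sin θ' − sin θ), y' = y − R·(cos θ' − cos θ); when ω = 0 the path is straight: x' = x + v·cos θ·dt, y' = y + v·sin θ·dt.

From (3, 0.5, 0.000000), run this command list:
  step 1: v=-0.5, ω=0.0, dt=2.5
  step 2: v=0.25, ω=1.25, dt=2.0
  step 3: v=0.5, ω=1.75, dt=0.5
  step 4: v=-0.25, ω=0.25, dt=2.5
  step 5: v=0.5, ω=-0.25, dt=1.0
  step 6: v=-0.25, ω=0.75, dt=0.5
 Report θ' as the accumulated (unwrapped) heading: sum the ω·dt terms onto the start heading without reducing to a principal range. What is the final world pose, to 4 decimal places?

step 1: θ'=0.0000 (straight) → pose (1.7500, 0.5000, 0.0000)
step 2: θ'=2.5000 (R=0.2000) → pose (1.8697, 0.8602, 2.5000)
step 3: θ'=3.3750 (R=0.2857) → pose (1.6326, 0.9093, 3.3750)
step 4: θ'=4.0000 (R=-1.0000) → pose (2.1581, 1.2285, 4.0000)
step 5: θ'=3.7500 (R=-2.0000) → pose (1.7876, 0.8947, 3.7500)
step 6: θ'=4.1250 (R=-0.3333) → pose (1.8746, 0.9835, 4.1250)

(1.8746, 0.9835, 4.1250)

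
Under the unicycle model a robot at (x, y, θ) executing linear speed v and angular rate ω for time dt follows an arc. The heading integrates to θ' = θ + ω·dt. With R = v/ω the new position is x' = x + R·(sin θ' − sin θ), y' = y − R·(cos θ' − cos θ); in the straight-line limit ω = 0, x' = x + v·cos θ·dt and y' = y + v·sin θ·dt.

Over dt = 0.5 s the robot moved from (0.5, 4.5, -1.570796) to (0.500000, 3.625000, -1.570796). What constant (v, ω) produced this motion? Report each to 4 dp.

Δθ = -1.570796 − -1.570796 = 0.000000
ω = Δθ/dt = 0.000000/0.5 = 0.0000
ω = 0 → v = (Δx·cos θ + Δy·sin θ)/dt = 1.7500

v = 1.7500, ω = 0.0000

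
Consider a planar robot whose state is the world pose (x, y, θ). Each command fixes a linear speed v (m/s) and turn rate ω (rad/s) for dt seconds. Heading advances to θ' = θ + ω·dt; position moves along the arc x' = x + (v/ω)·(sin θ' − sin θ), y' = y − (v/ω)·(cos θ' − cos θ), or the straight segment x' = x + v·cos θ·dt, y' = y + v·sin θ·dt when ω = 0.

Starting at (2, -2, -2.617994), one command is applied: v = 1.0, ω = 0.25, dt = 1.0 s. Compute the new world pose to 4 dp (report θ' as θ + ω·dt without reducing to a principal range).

(1.2051, -2.6025, -2.3680)

θ' = -2.6180 + 0.25·1.0 = -2.3680
R = v/ω = 1.0/0.25 = 4.0000
x' = 2 + 4.0000·(sin -2.3680 − sin -2.6180) = 1.2051
y' = -2 − 4.0000·(cos -2.3680 − cos -2.6180) = -2.6025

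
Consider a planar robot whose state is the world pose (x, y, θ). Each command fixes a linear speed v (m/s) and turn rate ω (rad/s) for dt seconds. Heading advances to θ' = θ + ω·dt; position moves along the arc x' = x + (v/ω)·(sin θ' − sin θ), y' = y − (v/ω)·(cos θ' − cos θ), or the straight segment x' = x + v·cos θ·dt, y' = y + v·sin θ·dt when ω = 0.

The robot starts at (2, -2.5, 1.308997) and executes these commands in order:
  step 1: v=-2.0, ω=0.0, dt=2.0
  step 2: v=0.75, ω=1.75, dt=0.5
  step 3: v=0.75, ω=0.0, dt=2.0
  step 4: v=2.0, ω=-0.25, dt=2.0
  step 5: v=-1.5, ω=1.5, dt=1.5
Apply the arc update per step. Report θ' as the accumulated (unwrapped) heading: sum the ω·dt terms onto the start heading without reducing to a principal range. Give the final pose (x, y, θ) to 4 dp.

(0.3373, -1.6684, 3.9340)

step 1: θ'=1.3090 (straight) → pose (0.9647, -6.3637, 1.3090)
step 2: θ'=2.1840 (R=0.4286) → pose (0.9012, -6.0061, 2.1840)
step 3: θ'=2.1840 (straight) → pose (0.0380, -4.7794, 2.1840)
step 4: θ'=1.6840 (R=-8.0000) → pose (-1.3683, -1.0792, 1.6840)
step 5: θ'=3.9340 (R=-1.0000) → pose (0.3373, -1.6684, 3.9340)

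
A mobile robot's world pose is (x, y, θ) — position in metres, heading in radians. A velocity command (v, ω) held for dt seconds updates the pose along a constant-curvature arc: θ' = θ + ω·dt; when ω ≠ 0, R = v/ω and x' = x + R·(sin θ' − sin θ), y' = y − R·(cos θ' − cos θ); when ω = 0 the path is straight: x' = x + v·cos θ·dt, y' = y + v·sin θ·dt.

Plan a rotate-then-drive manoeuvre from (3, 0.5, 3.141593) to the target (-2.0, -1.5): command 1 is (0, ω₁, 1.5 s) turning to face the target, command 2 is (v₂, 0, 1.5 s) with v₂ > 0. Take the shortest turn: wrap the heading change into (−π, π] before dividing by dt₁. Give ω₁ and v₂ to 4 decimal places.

heading to target = atan2(-1.5−0.5, -2−3) = -2.7611
Δθ = wrap(-2.7611 − 3.1416) = 0.3805; ω₁ = Δθ/dt₁ = 0.2537
distance = √((-2−3)² + (-1.5−0.5)²) = 5.3852; v₂ = distance/dt₂ = 3.5901

ω₁ = 0.2537, v₂ = 3.5901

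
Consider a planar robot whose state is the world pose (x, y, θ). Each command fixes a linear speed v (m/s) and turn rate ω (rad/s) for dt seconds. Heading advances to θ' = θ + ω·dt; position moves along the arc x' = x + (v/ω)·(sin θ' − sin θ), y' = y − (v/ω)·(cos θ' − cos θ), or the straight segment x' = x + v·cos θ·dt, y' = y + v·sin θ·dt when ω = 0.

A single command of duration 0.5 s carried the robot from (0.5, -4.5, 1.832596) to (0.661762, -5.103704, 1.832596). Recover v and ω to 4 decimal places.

Δθ = 1.832596 − 1.832596 = 0.000000
ω = Δθ/dt = 0.000000/0.5 = 0.0000
ω = 0 → v = (Δx·cos θ + Δy·sin θ)/dt = -1.2500

v = -1.2500, ω = 0.0000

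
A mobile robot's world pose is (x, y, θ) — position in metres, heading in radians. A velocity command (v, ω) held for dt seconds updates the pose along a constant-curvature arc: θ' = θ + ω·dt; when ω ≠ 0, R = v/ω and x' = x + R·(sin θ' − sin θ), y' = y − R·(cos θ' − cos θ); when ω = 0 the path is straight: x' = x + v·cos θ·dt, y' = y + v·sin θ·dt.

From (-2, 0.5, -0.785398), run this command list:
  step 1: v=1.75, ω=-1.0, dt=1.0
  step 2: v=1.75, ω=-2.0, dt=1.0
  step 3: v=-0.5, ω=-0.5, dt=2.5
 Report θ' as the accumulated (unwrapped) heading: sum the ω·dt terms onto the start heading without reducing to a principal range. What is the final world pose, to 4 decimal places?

(-2.5597, -2.7409, -5.0354)

step 1: θ'=-1.7854 (R=-1.7500) → pose (-1.5276, -1.1101, -1.7854)
step 2: θ'=-3.7854 (R=-0.8750) → pose (-2.9077, -1.6236, -3.7854)
step 3: θ'=-5.0354 (R=1.0000) → pose (-2.5597, -2.7409, -5.0354)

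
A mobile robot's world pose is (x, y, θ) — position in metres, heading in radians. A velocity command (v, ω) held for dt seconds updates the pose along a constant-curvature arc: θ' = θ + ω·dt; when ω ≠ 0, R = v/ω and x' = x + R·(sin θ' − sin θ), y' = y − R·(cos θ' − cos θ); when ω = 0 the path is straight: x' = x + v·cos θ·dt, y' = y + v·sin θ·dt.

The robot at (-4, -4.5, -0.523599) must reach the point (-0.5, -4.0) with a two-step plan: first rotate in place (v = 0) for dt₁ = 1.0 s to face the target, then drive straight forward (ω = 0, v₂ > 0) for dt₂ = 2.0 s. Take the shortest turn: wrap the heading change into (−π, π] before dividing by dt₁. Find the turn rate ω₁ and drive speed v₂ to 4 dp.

heading to target = atan2(-4−-4.5, -0.5−-4) = 0.1419
Δθ = wrap(0.1419 − -0.5236) = 0.6655; ω₁ = Δθ/dt₁ = 0.6655
distance = √((-0.5−-4)² + (-4−-4.5)²) = 3.5355; v₂ = distance/dt₂ = 1.7678

ω₁ = 0.6655, v₂ = 1.7678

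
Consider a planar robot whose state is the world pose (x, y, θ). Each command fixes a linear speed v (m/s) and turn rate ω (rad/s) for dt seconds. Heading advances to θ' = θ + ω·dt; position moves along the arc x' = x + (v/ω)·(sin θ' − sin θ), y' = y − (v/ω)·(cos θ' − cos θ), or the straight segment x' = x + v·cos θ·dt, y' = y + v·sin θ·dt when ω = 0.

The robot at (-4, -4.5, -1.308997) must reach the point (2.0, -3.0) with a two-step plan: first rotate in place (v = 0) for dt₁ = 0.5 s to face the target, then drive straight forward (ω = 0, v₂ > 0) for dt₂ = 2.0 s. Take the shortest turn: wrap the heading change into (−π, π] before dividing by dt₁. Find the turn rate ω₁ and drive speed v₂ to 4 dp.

ω₁ = 3.1080, v₂ = 3.0923

heading to target = atan2(-3−-4.5, 2−-4) = 0.2450
Δθ = wrap(0.2450 − -1.3090) = 1.5540; ω₁ = Δθ/dt₁ = 3.1080
distance = √((2−-4)² + (-3−-4.5)²) = 6.1847; v₂ = distance/dt₂ = 3.0923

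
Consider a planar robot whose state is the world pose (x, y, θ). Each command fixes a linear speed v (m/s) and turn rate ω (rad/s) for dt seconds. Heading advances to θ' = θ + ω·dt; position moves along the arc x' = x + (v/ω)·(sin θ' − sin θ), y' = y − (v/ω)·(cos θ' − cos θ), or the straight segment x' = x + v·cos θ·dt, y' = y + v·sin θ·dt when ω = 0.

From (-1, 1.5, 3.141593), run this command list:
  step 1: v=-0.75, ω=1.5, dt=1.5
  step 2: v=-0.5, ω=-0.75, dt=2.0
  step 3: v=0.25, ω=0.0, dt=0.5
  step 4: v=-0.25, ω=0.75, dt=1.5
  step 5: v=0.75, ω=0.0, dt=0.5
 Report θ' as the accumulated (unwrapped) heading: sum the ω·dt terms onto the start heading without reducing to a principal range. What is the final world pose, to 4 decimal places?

(-0.4350, 3.1214, 5.0166)

step 1: θ'=5.3916 (R=-0.5000) → pose (-0.6110, 2.3141, 5.3916)
step 2: θ'=3.8916 (R=0.6667) → pose (-0.5467, 3.2207, 3.8916)
step 3: θ'=3.8916 (straight) → pose (-0.6381, 3.1355, 3.8916)
step 4: θ'=5.0166 (R=-0.3333) → pose (-0.5473, 3.4792, 5.0166)
step 5: θ'=5.0166 (straight) → pose (-0.4350, 3.1214, 5.0166)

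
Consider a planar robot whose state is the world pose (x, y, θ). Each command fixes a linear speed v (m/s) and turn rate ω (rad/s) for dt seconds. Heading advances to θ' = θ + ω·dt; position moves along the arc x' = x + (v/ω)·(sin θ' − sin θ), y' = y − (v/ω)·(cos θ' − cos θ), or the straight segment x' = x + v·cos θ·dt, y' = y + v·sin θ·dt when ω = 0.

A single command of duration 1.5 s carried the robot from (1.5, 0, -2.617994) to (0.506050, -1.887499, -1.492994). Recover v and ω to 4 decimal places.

v = 1.5000, ω = 0.7500

Δθ = -1.492994 − -2.617994 = 1.125000
ω = Δθ/dt = 1.125000/1.5 = 0.7500
R = −Δy/(cos θ' − cos θ) = 2.0000
v = R·ω = 2.0000·0.7500 = 1.5000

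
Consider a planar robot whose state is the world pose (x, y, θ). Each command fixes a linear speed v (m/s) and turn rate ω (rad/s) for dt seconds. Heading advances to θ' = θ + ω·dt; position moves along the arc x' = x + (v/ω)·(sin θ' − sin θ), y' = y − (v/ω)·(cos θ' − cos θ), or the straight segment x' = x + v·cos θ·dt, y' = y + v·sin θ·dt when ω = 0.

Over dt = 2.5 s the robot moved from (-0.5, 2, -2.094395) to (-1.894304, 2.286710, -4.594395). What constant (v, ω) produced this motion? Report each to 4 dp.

v = 0.7500, ω = -1.0000

Δθ = -4.594395 − -2.094395 = -2.500000
ω = Δθ/dt = -2.500000/2.5 = -1.0000
R = Δx/(sin θ' − sin θ) = -0.7500
v = R·ω = -0.7500·-1.0000 = 0.7500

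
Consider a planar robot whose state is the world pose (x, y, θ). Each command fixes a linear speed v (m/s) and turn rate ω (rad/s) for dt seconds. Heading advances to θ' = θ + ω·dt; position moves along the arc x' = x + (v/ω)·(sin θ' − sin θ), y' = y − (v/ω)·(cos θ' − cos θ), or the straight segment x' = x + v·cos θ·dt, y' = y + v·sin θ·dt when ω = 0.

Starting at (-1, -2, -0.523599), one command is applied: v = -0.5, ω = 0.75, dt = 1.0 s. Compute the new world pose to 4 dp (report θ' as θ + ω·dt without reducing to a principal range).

θ' = -0.5236 + 0.75·1.0 = 0.2264
R = v/ω = -0.5/0.75 = -0.6667
x' = -1 + -0.6667·(sin 0.2264 − sin -0.5236) = -1.4830
y' = -2 − -0.6667·(cos 0.2264 − cos -0.5236) = -1.9277

(-1.4830, -1.9277, 0.2264)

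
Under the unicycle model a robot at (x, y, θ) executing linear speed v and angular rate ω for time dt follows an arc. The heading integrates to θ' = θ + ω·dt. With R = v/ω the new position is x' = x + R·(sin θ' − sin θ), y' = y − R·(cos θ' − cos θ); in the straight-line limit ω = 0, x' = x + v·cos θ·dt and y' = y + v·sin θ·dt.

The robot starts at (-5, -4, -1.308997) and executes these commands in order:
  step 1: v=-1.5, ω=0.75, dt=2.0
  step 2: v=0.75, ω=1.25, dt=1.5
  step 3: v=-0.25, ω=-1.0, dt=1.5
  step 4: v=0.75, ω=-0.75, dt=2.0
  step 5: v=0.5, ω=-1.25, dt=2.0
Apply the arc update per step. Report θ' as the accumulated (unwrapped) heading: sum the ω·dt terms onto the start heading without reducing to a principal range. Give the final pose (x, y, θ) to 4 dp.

step 1: θ'=0.1910 (R=-2.0000) → pose (-7.3115, -2.5540, 0.1910)
step 2: θ'=2.0660 (R=0.6000) → pose (-6.8975, -1.6798, 2.0660)
step 3: θ'=0.5660 (R=0.2500) → pose (-6.9834, -2.0096, 0.5660)
step 4: θ'=-0.9340 (R=-1.0000) → pose (-5.6432, -2.2590, -0.9340)
step 5: θ'=-3.4340 (R=-0.4000) → pose (-6.0801, -2.8799, -3.4340)

(-6.0801, -2.8799, -3.4340)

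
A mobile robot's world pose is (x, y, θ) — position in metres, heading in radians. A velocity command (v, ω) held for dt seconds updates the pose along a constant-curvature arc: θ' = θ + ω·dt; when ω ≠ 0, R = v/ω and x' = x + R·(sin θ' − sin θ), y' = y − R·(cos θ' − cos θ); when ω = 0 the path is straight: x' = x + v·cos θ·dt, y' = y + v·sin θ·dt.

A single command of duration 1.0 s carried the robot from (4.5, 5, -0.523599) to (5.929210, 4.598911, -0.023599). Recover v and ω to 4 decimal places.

Δθ = -0.023599 − -0.523599 = 0.500000
ω = Δθ/dt = 0.500000/1.0 = 0.5000
R = Δx/(sin θ' − sin θ) = 3.0000
v = R·ω = 3.0000·0.5000 = 1.5000

v = 1.5000, ω = 0.5000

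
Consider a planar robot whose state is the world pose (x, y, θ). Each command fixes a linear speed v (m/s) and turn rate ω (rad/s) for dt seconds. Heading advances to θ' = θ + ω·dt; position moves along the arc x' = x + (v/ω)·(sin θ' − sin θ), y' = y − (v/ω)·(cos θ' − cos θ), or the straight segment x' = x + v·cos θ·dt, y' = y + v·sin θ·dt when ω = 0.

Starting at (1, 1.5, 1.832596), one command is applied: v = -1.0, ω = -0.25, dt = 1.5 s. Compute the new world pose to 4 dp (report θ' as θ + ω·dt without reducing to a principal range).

(1.1107, 0.0129, 1.4576)

θ' = 1.8326 + -0.25·1.5 = 1.4576
R = v/ω = -1.0/-0.25 = 4.0000
x' = 1 + 4.0000·(sin 1.4576 − sin 1.8326) = 1.1107
y' = 1.5 − 4.0000·(cos 1.4576 − cos 1.8326) = 0.0129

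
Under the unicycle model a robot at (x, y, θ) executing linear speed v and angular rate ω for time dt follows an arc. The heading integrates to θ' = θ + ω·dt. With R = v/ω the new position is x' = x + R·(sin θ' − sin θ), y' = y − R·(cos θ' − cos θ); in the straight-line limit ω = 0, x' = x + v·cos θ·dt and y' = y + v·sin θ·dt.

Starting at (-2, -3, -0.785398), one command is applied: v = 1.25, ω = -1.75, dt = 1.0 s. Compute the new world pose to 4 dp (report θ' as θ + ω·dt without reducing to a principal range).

θ' = -0.7854 + -1.75·1.0 = -2.5354
R = v/ω = 1.25/-1.75 = -0.7143
x' = -2 + -0.7143·(sin -2.5354 − sin -0.7854) = -2.0981
y' = -3 − -0.7143·(cos -2.5354 − cos -0.7854) = -4.0921

(-2.0981, -4.0921, -2.5354)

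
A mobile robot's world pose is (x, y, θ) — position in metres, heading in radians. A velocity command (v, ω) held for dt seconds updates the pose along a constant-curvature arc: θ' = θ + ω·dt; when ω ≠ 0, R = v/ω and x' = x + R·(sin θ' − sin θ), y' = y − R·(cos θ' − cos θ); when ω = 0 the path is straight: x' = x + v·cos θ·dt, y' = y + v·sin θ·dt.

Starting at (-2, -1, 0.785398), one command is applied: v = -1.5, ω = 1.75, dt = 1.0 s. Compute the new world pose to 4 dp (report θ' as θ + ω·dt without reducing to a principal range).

θ' = 0.7854 + 1.75·1.0 = 2.5354
R = v/ω = -1.5/1.75 = -0.8571
x' = -2 + -0.8571·(sin 2.5354 − sin 0.7854) = -1.8823
y' = -1 − -0.8571·(cos 2.5354 − cos 0.7854) = -2.3105

(-1.8823, -2.3105, 2.5354)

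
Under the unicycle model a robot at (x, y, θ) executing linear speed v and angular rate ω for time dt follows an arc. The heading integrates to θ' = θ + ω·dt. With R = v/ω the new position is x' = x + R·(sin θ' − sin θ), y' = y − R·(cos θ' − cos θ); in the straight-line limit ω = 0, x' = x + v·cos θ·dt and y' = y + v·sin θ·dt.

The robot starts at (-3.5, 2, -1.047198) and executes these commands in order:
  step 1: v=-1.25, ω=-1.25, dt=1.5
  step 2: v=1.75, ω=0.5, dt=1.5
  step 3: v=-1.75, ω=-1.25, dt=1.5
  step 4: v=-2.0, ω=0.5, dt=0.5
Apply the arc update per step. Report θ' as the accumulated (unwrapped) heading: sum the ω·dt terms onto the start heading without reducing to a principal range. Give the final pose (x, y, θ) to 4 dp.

step 1: θ'=-2.9222 (R=1.0000) → pose (-2.8516, 3.4760, -2.9222)
step 2: θ'=-2.1722 (R=3.5000) → pose (-4.9758, 2.0402, -2.1722)
step 3: θ'=-4.0472 (R=1.4000) → pose (-2.7199, 2.1122, -4.0472)
step 4: θ'=-3.7972 (R=-4.0000) → pose (-2.0113, 1.4103, -3.7972)

(-2.0113, 1.4103, -3.7972)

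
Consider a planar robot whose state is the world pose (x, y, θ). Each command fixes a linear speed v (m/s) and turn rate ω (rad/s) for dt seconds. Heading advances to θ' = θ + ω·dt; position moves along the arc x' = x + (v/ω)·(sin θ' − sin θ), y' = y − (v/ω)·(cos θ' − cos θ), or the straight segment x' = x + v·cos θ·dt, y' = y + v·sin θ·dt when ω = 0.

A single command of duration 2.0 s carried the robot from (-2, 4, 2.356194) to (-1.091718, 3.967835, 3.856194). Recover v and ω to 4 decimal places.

Δθ = 3.856194 − 2.356194 = 1.500000
ω = Δθ/dt = 1.500000/2.0 = 0.7500
R = Δx/(sin θ' − sin θ) = -0.6667
v = R·ω = -0.6667·0.7500 = -0.5000

v = -0.5000, ω = 0.7500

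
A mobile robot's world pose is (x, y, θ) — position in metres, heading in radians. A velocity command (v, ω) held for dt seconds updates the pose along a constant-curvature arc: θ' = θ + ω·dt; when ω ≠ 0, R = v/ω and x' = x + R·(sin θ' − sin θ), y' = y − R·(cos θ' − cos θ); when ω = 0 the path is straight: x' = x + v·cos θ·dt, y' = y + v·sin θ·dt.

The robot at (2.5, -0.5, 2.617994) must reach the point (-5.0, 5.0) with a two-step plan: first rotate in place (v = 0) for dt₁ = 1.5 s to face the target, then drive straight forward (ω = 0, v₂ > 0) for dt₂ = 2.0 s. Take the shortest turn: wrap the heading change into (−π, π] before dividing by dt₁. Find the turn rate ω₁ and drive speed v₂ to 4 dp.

heading to target = atan2(5−-0.5, -5−2.5) = 2.5088
Δθ = wrap(2.5088 − 2.6180) = -0.1092; ω₁ = Δθ/dt₁ = -0.0728
distance = √((-5−2.5)² + (5−-0.5)²) = 9.3005; v₂ = distance/dt₂ = 4.6503

ω₁ = -0.0728, v₂ = 4.6503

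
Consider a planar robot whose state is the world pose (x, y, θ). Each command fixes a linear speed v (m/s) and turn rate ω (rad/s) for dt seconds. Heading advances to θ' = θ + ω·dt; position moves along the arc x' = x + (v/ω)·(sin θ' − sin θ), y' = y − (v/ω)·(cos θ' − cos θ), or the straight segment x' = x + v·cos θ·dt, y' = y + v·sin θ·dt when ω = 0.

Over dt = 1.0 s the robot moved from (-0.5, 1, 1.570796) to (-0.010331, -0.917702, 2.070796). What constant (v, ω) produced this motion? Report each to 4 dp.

Δθ = 2.070796 − 1.570796 = 0.500000
ω = Δθ/dt = 0.500000/1.0 = 0.5000
R = −Δy/(cos θ' − cos θ) = -4.0000
v = R·ω = -4.0000·0.5000 = -2.0000

v = -2.0000, ω = 0.5000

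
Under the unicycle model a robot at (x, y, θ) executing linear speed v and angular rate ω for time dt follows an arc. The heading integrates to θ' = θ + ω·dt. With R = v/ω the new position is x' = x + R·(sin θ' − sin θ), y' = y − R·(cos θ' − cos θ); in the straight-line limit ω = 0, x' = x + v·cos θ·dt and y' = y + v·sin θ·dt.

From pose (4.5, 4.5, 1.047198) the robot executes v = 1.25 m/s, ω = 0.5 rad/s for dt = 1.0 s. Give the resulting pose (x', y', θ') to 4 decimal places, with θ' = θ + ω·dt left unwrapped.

(4.8342, 5.6910, 1.5472)

θ' = 1.0472 + 0.5·1.0 = 1.5472
R = v/ω = 1.25/0.5 = 2.5000
x' = 4.5 + 2.5000·(sin 1.5472 − sin 1.0472) = 4.8342
y' = 4.5 − 2.5000·(cos 1.5472 − cos 1.0472) = 5.6910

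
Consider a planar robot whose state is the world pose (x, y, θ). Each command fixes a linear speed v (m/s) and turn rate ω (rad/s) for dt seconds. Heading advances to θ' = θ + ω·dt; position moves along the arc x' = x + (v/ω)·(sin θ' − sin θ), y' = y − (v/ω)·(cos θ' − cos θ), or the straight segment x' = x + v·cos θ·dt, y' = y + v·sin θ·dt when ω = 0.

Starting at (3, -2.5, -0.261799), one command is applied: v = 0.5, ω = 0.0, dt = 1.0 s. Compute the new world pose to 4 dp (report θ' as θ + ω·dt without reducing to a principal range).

θ' = -0.2618 + 0.0·1.0 = -0.2618
ω = 0 → straight: x' = 3 + 0.5·cos(-0.2618)·1.0 = 3.4830
y' = -2.5 + 0.5·sin(-0.2618)·1.0 = -2.6294

(3.4830, -2.6294, -0.2618)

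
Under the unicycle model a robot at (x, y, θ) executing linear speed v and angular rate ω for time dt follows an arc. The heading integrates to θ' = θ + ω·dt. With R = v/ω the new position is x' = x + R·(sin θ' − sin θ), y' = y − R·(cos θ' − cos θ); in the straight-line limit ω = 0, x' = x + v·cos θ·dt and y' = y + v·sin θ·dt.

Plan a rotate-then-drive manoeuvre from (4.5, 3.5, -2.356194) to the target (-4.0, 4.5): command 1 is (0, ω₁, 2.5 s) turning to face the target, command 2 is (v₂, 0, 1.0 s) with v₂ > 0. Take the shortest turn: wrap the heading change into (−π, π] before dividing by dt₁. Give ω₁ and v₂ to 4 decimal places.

ω₁ = -0.3610, v₂ = 8.5586

heading to target = atan2(4.5−3.5, -4−4.5) = 3.0245
Δθ = wrap(3.0245 − -2.3562) = -0.9025; ω₁ = Δθ/dt₁ = -0.3610
distance = √((-4−4.5)² + (4.5−3.5)²) = 8.5586; v₂ = distance/dt₂ = 8.5586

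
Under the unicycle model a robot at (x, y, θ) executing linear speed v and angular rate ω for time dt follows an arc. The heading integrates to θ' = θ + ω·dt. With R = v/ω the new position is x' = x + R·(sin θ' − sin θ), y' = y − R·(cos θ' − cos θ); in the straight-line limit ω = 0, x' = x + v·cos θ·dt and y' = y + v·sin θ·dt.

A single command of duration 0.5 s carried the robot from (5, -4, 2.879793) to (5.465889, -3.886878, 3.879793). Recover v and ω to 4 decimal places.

Δθ = 3.879793 − 2.879793 = 1.000000
ω = Δθ/dt = 1.000000/0.5 = 2.0000
R = Δx/(sin θ' − sin θ) = -0.5000
v = R·ω = -0.5000·2.0000 = -1.0000

v = -1.0000, ω = 2.0000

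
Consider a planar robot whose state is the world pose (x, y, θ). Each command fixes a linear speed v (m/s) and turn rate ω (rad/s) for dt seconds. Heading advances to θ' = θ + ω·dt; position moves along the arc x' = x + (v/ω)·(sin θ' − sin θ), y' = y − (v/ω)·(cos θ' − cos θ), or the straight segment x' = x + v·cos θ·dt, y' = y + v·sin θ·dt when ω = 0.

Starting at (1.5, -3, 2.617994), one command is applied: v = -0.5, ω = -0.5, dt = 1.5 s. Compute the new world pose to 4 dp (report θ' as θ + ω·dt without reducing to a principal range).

θ' = 2.6180 + -0.5·1.5 = 1.8680
R = v/ω = -0.5/-0.5 = 1.0000
x' = 1.5 + 1.0000·(sin 1.8680 − sin 2.6180) = 1.9562
y' = -3 − 1.0000·(cos 1.8680 − cos 2.6180) = -3.5732

(1.9562, -3.5732, 1.8680)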